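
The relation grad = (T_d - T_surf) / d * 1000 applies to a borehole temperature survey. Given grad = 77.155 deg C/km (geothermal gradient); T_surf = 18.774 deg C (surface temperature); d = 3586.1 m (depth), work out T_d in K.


T_d = T_surf + grad * d / 1000
T_d = 18.774 + 77.155 * 3586.1 / 1000
T_d = 295.4595 deg C
Convert to K: 295.4595 + 273.15 = 568.61 K
T_d = 568.61 K


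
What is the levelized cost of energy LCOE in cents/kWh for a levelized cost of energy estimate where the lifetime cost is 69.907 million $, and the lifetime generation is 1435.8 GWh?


LCOE = C_tot / E_tot * 100
LCOE = 69.907 / 1435.8 * 100
LCOE = 4.8689 cents/kWh


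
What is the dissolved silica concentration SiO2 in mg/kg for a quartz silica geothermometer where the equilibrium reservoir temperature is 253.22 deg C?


SiO2 = 10^(5.19 - 1309/(T_eq + 273.15))
SiO2 = 10^(5.19 - 1309/(253.22 + 273.15))
SiO2 = 504.84 mg/kg


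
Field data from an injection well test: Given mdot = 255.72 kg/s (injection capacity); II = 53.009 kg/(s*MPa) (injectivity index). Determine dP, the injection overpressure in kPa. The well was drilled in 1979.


dP = mdot * 1000 / II
dP = 255.72 * 1000 / 53.009
dP = 4824.1 kPa


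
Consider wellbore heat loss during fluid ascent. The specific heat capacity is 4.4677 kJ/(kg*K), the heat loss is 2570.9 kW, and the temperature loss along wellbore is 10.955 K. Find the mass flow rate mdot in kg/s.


mdot = Q_loss / (cp * dT)
mdot = 2570.9 / (4.4677 * 10.955)
mdot = 52.528 kg/s


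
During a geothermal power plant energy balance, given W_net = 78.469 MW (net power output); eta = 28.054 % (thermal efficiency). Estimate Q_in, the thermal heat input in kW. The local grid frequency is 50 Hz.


Q_in = W_net / (eta / 100)
Q_in = 78.469 / (28.054 / 100)
Q_in = 279.7070 MW
Convert: 279.7070 MW * 1000.0 = 2.7971e+05 kW
Q_in = 2.7971e+05 kW


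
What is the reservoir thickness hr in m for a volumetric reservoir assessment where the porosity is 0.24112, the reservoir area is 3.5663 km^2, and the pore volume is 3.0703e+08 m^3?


hr = Vp / (A * 1e6 * phi)
hr = 3.0703e+08 / (3.5663 * 1e6 * 0.24112)
hr = 357.05 m


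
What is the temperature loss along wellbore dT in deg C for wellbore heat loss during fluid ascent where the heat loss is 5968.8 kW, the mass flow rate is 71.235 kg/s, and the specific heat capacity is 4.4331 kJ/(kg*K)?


dT = Q_loss / (mdot * cp)
dT = 5968.8 / (71.235 * 4.4331)
dT = 18.90106 K
Convert (temperature difference, 1 K = 1 deg C): 18.90106 K = 18.90106 deg C
dT = 18.901 deg C


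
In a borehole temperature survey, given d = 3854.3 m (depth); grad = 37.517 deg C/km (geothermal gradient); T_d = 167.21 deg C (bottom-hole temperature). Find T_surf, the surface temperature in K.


T_surf = T_d - grad * d / 1000
T_surf = 167.21 - 37.517 * 3854.3 / 1000
T_surf = 22.60823 deg C
Convert to K: 22.60823 + 273.15 = 295.76 K
T_surf = 295.76 K


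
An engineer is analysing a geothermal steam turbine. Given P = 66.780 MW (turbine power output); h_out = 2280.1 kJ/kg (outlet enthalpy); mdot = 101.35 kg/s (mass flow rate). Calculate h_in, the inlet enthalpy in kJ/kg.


h_in = h_out + P * 1000 / mdot
h_in = 2280.1 + 66.780 * 1000 / 101.35
h_in = 2939.0 kJ/kg


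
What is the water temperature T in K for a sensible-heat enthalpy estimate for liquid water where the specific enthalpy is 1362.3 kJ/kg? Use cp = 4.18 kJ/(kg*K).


T = h / cp
T = 1362.3 / 4.18
T = 325.9091 deg C
Convert to K: 325.9091 + 273.15 = 599.06 K
T = 599.06 K


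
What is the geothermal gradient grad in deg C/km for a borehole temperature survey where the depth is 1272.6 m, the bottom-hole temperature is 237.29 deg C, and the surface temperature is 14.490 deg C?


grad = (T_d - T_surf) / d * 1000
grad = (237.29 - 14.490) / 1272.6 * 1000
grad = 175.07 deg C/km


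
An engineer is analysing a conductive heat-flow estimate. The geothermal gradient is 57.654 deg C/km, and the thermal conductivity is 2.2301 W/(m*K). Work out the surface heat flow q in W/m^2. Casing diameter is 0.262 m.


q = k * grad / 1000
q = 2.2301 * 57.654 / 1000
q = 0.12857 W/m^2


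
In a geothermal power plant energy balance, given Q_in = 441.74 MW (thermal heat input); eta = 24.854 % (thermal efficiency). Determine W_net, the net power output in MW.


W_net = eta / 100 * Q_in
W_net = 24.854 / 100 * 441.74
W_net = 109.79 MW


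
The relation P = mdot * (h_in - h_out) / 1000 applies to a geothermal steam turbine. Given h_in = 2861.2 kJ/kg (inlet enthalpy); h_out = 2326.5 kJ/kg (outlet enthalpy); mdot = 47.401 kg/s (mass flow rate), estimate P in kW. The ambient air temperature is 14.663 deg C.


P = mdot * (h_in - h_out) / 1000
P = 47.401 * (2861.2 - 2326.5) / 1000
P = 25.34531 MW
Convert: 25.34531 MW * 1000.0 = 25345 kW
P = 25345 kW


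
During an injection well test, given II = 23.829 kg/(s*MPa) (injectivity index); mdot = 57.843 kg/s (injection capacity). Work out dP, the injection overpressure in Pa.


dP = mdot * 1000 / II
dP = 57.843 * 1000 / 23.829
dP = 2427.420 kPa
Convert: 2427.420 kPa * 1000.0 = 2.4274e+06 Pa
dP = 2.4274e+06 Pa


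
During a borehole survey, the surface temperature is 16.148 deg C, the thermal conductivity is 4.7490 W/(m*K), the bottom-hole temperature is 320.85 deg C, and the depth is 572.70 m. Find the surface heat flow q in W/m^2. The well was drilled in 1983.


Step 1: grad = (T_d - T_surf)/d * 1000 = (320.85 - 16.148)/572.7 * 1000 = 532.0447 deg C/km
Step 2: q = k * grad / 1000 = 4.749 * 532.0447 / 1000 = 2.5267 W/m^2
q = 2.5267 W/m^2


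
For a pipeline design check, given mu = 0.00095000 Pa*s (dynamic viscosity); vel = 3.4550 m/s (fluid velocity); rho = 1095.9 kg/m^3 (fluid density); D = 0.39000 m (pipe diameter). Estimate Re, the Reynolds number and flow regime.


Step 1: Re = rho*vel*D/mu = 1095.9*3.455*0.39/0.00095 = 1.5544e+06
Step 2: Re = 1.5544e+06 > 4000, so flow is turbulent.
Re = 1.5544e+06 (turbulent)


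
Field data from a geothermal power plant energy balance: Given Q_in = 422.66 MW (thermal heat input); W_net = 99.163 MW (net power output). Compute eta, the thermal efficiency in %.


eta = W_net / Q_in * 100
eta = 99.163 / 422.66 * 100
eta = 23.462 %


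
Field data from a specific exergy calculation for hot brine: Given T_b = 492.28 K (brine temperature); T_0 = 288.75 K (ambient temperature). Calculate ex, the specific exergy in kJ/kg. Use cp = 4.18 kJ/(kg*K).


ex = cp * ((T_b - T_0) - T_0 * ln(T_b/T_0))
ex = 4.18 * ((492.28 - 288.75) - 288.75 * ln(492.28/288.75))
ex = 206.85 kJ/kg


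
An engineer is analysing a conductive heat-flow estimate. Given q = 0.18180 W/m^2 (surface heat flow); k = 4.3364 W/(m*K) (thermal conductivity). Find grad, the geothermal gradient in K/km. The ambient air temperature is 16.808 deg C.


grad = q * 1000 / k
grad = 0.18180 * 1000 / 4.3364
grad = 41.92418 deg C/km
Convert: 41.92418 deg C/km * 1.0 = 41.924 K/km
grad = 41.924 K/km


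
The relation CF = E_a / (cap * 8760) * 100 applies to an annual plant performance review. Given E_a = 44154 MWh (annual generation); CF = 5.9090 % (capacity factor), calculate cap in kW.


cap = E_a / (CF/100 * 8760)
cap = 44154 / (5.9090/100 * 8760)
cap = 85.30057 MW
Convert: 85.30057 MW * 1000.0 = 85301 kW
cap = 85301 kW


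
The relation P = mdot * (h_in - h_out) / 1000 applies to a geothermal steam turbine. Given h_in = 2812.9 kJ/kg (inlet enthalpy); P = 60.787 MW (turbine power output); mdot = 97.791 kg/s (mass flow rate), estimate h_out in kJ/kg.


h_out = h_in - P * 1000 / mdot
h_out = 2812.9 - 60.787 * 1000 / 97.791
h_out = 2191.3 kJ/kg


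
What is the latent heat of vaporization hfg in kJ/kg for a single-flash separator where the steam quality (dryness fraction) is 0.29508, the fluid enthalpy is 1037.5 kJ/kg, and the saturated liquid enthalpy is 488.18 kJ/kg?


hfg = (h - hf) / x
hfg = (1037.5 - 488.18) / 0.29508
hfg = 1861.6 kJ/kg


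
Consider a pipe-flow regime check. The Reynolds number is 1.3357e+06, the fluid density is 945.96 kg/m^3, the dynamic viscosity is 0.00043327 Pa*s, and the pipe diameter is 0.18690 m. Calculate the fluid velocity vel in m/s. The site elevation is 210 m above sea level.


vel = Re * mu / (rho * D)
vel = 1.3357e+06 * 0.00043327 / (945.96 * 0.18690)
vel = 3.2733 m/s


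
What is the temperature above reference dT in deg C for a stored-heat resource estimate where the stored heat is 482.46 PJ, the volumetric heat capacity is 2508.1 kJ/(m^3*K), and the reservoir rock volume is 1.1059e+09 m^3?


dT = Q_s * 1e12 / (Vr * rhoc)
dT = 482.46 * 1e12 / (1.1059e+09 * 2508.1)
dT = 173.9405 K
Convert (temperature difference, 1 K = 1 deg C): 173.9405 K = 173.9405 deg C
dT = 173.94 deg C


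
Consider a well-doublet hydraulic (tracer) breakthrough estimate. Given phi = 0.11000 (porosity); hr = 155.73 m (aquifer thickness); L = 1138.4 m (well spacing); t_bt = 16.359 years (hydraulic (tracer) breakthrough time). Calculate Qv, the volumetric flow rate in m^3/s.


Qv = pi*hr*phi*L^2 / (3*t_bt*365.25*86400)
Qv = pi*155.73*0.11000*1138.4^2 / (3*16.359*365.25*86400)
Qv = 0.045032 m^3/s


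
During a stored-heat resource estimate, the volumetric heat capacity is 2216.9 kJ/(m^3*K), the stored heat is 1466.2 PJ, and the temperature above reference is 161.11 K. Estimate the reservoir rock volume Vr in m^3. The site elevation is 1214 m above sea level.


Vr = Q_s * 1e12 / (rhoc * dT)
Vr = 1466.2 * 1e12 / (2216.9 * 161.11)
Vr = 4.1051e+09 m^3


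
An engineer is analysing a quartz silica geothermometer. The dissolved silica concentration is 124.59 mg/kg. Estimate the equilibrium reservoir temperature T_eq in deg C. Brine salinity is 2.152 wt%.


T_eq = 1309 / (5.19 - log10(SiO2)) - 273.15
T_eq = 1309 / (5.19 - log10(124.59)) - 273.15
T_eq = 149.86 deg C


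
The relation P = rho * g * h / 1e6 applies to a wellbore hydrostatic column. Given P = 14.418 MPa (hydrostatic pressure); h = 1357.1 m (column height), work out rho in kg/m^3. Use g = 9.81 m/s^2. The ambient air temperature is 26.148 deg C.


rho = P * 1e6 / (g * h)
rho = 14.418 * 1e6 / (9.81 * 1357.1)
rho = 1083.0 kg/m^3


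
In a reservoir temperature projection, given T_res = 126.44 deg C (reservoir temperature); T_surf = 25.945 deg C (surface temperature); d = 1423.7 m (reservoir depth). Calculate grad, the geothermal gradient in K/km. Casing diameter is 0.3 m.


grad = (T_res - T_surf) / d * 1000
grad = (126.44 - 25.945) / 1423.7 * 1000
grad = 70.58720 deg C/km
Convert: 70.58720 deg C/km * 1.0 = 70.587 K/km
grad = 70.587 K/km


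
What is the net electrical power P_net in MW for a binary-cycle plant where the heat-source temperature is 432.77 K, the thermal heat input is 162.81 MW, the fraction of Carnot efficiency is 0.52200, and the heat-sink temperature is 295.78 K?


Step 1: eta = (1 - Tc/Th)*f = (1 - 295.78/432.77)*0.522 = 0.1652351
Step 2: P_net = eta * Q_in = 0.1652351 * 162.81 = 26.902 MW
P_net = 26.902 MW


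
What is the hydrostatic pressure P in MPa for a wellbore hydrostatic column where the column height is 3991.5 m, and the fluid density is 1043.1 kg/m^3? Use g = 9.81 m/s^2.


P = rho * g * h / 1e6
P = 1043.1 * 9.81 * 3991.5 / 1e6
P = 40.844 MPa


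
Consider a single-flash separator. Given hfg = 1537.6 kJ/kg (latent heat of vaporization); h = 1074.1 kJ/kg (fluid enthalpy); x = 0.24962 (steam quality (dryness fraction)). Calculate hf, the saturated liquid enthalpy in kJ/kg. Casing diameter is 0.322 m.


hf = h - x * hfg
hf = 1074.1 - 0.24962 * 1537.6
hf = 690.28 kJ/kg


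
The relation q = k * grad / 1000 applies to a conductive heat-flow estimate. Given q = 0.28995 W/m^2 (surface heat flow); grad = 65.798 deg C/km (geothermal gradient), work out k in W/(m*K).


k = q * 1000 / grad
k = 0.28995 * 1000 / 65.798
k = 4.4067 W/(m*K)


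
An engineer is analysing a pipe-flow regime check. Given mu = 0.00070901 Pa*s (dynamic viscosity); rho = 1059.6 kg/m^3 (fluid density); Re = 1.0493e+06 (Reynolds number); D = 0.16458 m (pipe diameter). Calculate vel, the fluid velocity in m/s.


vel = Re * mu / (rho * D)
vel = 1.0493e+06 * 0.00070901 / (1059.6 * 0.16458)
vel = 4.2661 m/s


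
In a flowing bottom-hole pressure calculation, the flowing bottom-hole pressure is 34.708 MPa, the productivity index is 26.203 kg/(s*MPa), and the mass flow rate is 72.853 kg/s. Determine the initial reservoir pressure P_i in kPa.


P_i = P_wf + mdot / PI
P_i = 34.708 + 72.853 / 26.203
P_i = 37.48833 MPa
Convert: 37.48833 MPa * 1000.0 = 37488 kPa
P_i = 37488 kPa


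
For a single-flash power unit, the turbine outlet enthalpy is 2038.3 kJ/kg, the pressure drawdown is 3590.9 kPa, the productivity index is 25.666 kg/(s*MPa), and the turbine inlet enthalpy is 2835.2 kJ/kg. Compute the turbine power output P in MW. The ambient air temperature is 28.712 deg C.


Step 1: mdot = PI * dP / 1000 = 25.666 * 3590.9 / 1000 = 92.16404 kg/s
Step 2: P = mdot*(h_in - h_out)/1000 = 92.16404*(2835.2 - 2038.3)/1000 = 73.446 MW
P = 73.446 MW


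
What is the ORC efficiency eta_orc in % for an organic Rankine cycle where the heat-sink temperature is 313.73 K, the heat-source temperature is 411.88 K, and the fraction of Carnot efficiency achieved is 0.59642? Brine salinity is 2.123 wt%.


eta_orc = (1 - Tc/Th) * f * 100
eta_orc = (1 - 313.73/411.88) * 0.59642 * 100
eta_orc = 14.213 %


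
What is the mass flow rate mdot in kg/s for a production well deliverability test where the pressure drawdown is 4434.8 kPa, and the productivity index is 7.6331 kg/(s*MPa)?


mdot = PI * dP / 1000
mdot = 7.6331 * 4434.8 / 1000
mdot = 33.851 kg/s


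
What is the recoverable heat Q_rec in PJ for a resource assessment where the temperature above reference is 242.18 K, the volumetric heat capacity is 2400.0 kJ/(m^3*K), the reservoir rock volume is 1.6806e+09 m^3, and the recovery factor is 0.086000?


Step 1: Q_s = Vr*rhoc*dT/1e12 = 1.6806e+09*2400.0*242.18/1e12 = 976.8185 PJ
Step 2: Q_rec = Q_s * RF = 976.8185 * 0.086 = 84.006 PJ
Q_rec = 84.006 PJ


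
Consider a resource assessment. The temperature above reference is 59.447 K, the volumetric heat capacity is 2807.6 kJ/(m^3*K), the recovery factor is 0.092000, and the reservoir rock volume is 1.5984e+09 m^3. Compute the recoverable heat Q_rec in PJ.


Step 1: Q_s = Vr*rhoc*dT/1e12 = 1.5984e+09*2807.6*59.447/1e12 = 266.7784 PJ
Step 2: Q_rec = Q_s * RF = 266.7784 * 0.092 = 24.544 PJ
Q_rec = 24.544 PJ


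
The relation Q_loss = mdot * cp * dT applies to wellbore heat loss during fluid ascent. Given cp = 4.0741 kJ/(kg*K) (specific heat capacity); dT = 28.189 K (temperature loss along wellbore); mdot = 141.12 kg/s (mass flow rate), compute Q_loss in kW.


Q_loss = mdot * cp * dT
Q_loss = 141.12 * 4.0741 * 28.189
Q_loss = 16207 kW


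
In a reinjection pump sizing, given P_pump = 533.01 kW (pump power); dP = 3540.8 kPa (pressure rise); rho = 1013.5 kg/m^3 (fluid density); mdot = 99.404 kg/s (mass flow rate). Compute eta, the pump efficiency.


eta = mdot * dP / (rho * P_pump)
eta = 99.404 * 3540.8 / (1013.5 * 533.01)
eta = 0.65155


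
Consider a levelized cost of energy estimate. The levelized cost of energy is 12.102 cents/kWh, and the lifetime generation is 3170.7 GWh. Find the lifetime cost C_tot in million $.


C_tot = LCOE / 100 * E_tot
C_tot = 12.102 / 100 * 3170.7
C_tot = 383.72 million $


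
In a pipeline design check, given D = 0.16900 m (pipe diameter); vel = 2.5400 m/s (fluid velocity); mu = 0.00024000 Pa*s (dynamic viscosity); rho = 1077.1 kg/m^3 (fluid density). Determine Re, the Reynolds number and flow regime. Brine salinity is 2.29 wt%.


Step 1: Re = rho*vel*D/mu = 1077.1*2.54*0.169/0.00024 = 1.9265e+06
Step 2: Re = 1.9265e+06 > 4000, so flow is turbulent.
Re = 1.9265e+06 (turbulent)


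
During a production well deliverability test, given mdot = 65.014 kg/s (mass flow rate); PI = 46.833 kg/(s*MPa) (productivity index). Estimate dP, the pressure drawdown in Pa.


dP = mdot * 1000 / PI
dP = 65.014 * 1000 / 46.833
dP = 1388.209 kPa
Convert: 1388.209 kPa * 1000.0 = 1.3882e+06 Pa
dP = 1.3882e+06 Pa


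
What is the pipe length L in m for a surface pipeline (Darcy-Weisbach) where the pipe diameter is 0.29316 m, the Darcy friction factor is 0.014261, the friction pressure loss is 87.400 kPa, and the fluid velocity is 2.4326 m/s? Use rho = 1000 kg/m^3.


L = dP*1000*D / (f*rho*vel^2/2)
L = 87.400*1000*0.29316 / (0.014261*1000*2.4326^2/2)
L = 607.23 m


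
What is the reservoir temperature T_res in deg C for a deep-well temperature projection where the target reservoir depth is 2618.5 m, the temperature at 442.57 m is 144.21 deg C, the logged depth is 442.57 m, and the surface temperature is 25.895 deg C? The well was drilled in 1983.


Step 1: grad = (T_d1 - T_surf)/d1 * 1000 = (144.21 - 25.895)/442.57 * 1000 = 267.3362 deg C/km
Step 2: T_res = T_surf + grad*d2/1000 = 25.895 + 267.3362*2618.5/1000 = 725.91 deg C
T_res = 725.91 deg C


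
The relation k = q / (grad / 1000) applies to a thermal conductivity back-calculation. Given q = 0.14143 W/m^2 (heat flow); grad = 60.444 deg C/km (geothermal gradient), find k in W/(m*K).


k = q / (grad / 1000)
k = 0.14143 / (60.444 / 1000)
k = 2.3399 W/(m*K)


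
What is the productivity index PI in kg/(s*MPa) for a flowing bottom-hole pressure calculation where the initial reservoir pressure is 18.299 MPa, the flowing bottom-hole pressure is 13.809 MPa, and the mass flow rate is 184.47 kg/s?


PI = mdot / (P_i - P_wf)
PI = 184.47 / (18.299 - 13.809)
PI = 41.085 kg/(s*MPa)


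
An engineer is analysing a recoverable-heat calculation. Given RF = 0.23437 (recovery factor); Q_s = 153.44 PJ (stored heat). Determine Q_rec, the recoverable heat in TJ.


Q_rec = Q_s * RF
Q_rec = 153.44 * 0.23437
Q_rec = 35.96173 PJ
Convert: 35.96173 PJ * 1000.0 = 35962 TJ
Q_rec = 35962 TJ


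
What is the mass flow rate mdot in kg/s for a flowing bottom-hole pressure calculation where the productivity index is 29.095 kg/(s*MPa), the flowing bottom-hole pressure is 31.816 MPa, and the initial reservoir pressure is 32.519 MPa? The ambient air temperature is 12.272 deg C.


mdot = (P_i - P_wf) * PI
mdot = (32.519 - 31.816) * 29.095
mdot = 20.454 kg/s


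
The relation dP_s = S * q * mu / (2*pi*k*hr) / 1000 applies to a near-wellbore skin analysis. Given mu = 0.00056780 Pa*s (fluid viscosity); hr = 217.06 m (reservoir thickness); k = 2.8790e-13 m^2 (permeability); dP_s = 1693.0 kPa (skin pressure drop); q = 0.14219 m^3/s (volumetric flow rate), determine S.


S = dP_s * 1000 * 2*pi*k*hr / (q*mu)
S = 1693.0 * 1000 * 2*pi*2.8790e-13*217.06 / (0.14219*0.00056780)
S = 8.2337


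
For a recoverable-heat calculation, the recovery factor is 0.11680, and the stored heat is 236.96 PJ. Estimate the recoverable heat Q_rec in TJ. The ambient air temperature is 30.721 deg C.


Q_rec = Q_s * RF
Q_rec = 236.96 * 0.11680
Q_rec = 27.67693 PJ
Convert: 27.67693 PJ * 1000.0 = 27677 TJ
Q_rec = 27677 TJ


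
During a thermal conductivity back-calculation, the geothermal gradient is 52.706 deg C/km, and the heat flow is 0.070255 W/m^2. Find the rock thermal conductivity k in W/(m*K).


k = q / (grad / 1000)
k = 0.070255 / (52.706 / 1000)
k = 1.3330 W/(m*K)


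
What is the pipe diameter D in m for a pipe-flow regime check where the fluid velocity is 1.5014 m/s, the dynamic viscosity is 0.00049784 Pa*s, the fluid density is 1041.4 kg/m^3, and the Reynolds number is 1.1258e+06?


D = Re * mu / (rho * vel)
D = 1.1258e+06 * 0.00049784 / (1041.4 * 1.5014)
D = 0.35846 m


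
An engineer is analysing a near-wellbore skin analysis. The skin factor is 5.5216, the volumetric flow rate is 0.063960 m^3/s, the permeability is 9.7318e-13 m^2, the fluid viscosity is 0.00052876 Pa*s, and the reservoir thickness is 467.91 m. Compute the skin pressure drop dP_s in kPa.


dP_s = S * q * mu / (2*pi*k*hr) / 1000
dP_s = 5.5216 * 0.063960 * 0.00052876 / (2*pi*9.7318e-13*467.91) / 1000
dP_s = 65.267 kPa


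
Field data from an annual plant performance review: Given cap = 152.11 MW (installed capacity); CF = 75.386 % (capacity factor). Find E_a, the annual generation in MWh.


E_a = CF / 100 * cap * 8760
E_a = 75.386 / 100 * 152.11 * 8760
E_a = 1.0045e+06 MWh


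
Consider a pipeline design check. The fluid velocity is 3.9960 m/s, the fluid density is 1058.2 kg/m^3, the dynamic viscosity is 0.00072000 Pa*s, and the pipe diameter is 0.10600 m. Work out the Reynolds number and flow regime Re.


Step 1: Re = rho*vel*D/mu = 1058.2*3.996*0.106/0.00072 = 6.2254e+05
Step 2: Re = 6.2254e+05 > 4000, so flow is turbulent.
Re = 6.2254e+05 (turbulent)


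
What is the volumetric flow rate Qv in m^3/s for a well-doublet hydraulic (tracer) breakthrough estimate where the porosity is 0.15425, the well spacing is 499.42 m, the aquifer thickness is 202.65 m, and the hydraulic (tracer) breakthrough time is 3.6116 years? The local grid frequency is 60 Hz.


Qv = pi*hr*phi*L^2 / (3*t_bt*365.25*86400)
Qv = pi*202.65*0.15425*499.42^2 / (3*3.6116*365.25*86400)
Qv = 0.071636 m^3/s


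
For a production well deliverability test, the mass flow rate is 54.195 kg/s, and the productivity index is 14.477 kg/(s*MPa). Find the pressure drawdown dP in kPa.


dP = mdot * 1000 / PI
dP = 54.195 * 1000 / 14.477
dP = 3743.5 kPa


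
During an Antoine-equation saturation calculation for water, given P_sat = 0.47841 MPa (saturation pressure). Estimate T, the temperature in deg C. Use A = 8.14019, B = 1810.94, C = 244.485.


T = B / (A - log10(P_sat * 760 / 0.101325)) - C
T = 1810.94 / (8.14019 - log10(0.47841 * 760 / 0.101325)) - 244.485
T = 150.46 deg C


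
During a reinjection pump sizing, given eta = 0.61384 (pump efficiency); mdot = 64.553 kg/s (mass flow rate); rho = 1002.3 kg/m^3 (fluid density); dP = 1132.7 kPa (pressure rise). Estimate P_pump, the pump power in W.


P_pump = mdot * dP / (rho * eta)
P_pump = 64.553 * 1132.7 / (1002.3 * 0.61384)
P_pump = 118.8443 kW
Convert: 118.8443 kW * 1000.0 = 1.1884e+05 W
P_pump = 1.1884e+05 W


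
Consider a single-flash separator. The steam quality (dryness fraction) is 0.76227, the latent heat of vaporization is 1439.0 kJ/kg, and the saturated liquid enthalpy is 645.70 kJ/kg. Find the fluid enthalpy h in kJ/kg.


h = hf + x * hfg
h = 645.70 + 0.76227 * 1439.0
h = 1742.6 kJ/kg


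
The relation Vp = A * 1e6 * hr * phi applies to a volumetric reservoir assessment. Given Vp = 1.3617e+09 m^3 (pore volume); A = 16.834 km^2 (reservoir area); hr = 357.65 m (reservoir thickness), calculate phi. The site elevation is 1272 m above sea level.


phi = Vp / (A * 1e6 * hr)
phi = 1.3617e+09 / (16.834 * 1e6 * 357.65)
phi = 0.22617


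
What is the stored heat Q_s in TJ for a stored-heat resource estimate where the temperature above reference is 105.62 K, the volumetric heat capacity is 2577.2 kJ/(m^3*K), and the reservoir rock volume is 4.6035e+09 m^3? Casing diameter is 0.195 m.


Q_s = Vr * rhoc * dT / 1e12
Q_s = 4.6035e+09 * 2577.2 * 105.62 / 1e12
Q_s = 1253.090 PJ
Convert: 1253.090 PJ * 1000.0 = 1.2531e+06 TJ
Q_s = 1.2531e+06 TJ


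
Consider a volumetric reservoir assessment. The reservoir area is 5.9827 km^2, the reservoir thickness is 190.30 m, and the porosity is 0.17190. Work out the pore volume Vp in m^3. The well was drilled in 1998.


Vp = A * 1e6 * hr * phi
Vp = 5.9827 * 1e6 * 190.30 * 0.17190
Vp = 1.9571e+08 m^3


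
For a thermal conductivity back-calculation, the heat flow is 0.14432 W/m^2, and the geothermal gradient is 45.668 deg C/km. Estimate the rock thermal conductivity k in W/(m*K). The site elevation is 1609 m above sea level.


k = q / (grad / 1000)
k = 0.14432 / (45.668 / 1000)
k = 3.1602 W/(m*K)


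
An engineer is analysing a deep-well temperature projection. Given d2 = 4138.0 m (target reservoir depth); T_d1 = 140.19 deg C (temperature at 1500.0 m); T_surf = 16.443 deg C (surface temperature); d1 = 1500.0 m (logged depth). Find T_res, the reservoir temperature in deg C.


Step 1: grad = (T_d1 - T_surf)/d1 * 1000 = (140.19 - 16.443)/1500.0 * 1000 = 82.49800 deg C/km
Step 2: T_res = T_surf + grad*d2/1000 = 16.443 + 82.49800*4138.0/1000 = 357.82 deg C
T_res = 357.82 deg C


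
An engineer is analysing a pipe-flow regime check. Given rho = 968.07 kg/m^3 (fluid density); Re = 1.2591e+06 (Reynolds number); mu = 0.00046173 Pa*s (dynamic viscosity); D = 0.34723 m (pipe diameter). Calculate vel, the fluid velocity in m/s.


vel = Re * mu / (rho * D)
vel = 1.2591e+06 * 0.00046173 / (968.07 * 0.34723)
vel = 1.7295 m/s


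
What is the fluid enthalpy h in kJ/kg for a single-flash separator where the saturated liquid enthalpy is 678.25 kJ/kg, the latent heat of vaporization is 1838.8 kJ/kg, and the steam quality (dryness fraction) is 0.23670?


h = hf + x * hfg
h = 678.25 + 0.23670 * 1838.8
h = 1113.5 kJ/kg


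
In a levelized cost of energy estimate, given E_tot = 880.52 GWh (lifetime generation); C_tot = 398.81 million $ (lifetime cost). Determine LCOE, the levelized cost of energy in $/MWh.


LCOE = C_tot / E_tot * 100
LCOE = 398.81 / 880.52 * 100
LCOE = 45.29255 cents/kWh
Convert: 45.29255 cents/kWh * 10.0 = 452.93 $/MWh
LCOE = 452.93 $/MWh


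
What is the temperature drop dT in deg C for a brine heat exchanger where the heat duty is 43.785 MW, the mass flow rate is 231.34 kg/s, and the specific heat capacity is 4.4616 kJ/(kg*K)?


dT = Q * 1000 / (mdot * cp)
dT = 43.785 * 1000 / (231.34 * 4.4616)
dT = 42.42130 K
Convert (temperature difference, 1 K = 1 deg C): 42.42130 K = 42.42130 deg C
dT = 42.421 deg C


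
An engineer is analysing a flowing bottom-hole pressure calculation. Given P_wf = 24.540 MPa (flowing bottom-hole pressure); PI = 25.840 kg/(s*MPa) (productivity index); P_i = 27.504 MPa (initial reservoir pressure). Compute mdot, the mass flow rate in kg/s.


mdot = (P_i - P_wf) * PI
mdot = (27.504 - 24.540) * 25.840
mdot = 76.590 kg/s


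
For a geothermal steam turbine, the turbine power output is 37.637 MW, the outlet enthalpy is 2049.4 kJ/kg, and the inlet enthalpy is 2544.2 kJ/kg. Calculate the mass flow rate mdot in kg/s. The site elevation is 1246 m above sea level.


mdot = P * 1000 / (h_in - h_out)
mdot = 37.637 * 1000 / (2544.2 - 2049.4)
mdot = 76.065 kg/s


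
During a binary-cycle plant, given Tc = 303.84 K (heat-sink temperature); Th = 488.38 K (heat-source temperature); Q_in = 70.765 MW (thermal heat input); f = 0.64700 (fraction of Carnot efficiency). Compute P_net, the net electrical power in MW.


Step 1: eta = (1 - Tc/Th)*f = (1 - 303.84/488.38)*0.647 = 0.2444764
Step 2: P_net = eta * Q_in = 0.2444764 * 70.765 = 17.300 MW
P_net = 17.300 MW


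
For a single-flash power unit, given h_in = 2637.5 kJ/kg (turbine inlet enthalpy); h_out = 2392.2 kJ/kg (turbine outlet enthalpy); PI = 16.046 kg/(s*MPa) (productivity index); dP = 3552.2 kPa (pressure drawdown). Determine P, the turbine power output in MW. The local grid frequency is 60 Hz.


Step 1: mdot = PI * dP / 1000 = 16.046 * 3552.2 / 1000 = 56.99860 kg/s
Step 2: P = mdot*(h_in - h_out)/1000 = 56.99860*(2637.5 - 2392.2)/1000 = 13.982 MW
P = 13.982 MW


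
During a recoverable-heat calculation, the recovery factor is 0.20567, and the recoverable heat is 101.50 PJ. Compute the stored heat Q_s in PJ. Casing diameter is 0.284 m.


Q_s = Q_rec / RF
Q_s = 101.50 / 0.20567
Q_s = 493.51 PJ


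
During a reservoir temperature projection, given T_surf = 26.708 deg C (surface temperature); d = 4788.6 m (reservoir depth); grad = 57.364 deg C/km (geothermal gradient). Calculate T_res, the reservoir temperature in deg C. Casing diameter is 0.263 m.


T_res = T_surf + grad * d / 1000
T_res = 26.708 + 57.364 * 4788.6 / 1000
T_res = 301.40 deg C


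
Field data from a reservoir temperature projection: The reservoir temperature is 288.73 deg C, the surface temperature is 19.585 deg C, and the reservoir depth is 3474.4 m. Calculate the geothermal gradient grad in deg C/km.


grad = (T_res - T_surf) / d * 1000
grad = (288.73 - 19.585) / 3474.4 * 1000
grad = 77.465 deg C/km


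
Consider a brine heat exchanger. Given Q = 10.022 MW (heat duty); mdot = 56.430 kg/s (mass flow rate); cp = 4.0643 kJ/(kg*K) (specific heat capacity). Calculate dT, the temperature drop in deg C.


dT = Q * 1000 / (mdot * cp)
dT = 10.022 * 1000 / (56.430 * 4.0643)
dT = 43.69770 K
Convert (temperature difference, 1 K = 1 deg C): 43.69770 K = 43.69770 deg C
dT = 43.698 deg C


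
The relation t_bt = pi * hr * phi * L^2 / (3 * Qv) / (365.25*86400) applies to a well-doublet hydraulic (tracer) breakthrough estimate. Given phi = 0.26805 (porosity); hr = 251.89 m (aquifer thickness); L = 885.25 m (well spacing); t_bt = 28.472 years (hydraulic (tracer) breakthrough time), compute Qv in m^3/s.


Qv = pi*hr*phi*L^2 / (3*t_bt*365.25*86400)
Qv = pi*251.89*0.26805*885.25^2 / (3*28.472*365.25*86400)
Qv = 0.061669 m^3/s


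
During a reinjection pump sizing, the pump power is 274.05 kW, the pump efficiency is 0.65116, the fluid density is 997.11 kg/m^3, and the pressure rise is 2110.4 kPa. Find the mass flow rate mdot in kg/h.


mdot = P_pump * rho * eta / dP
mdot = 274.05 * 997.11 * 0.65116 / 2110.4
mdot = 84.31325 kg/s
Convert: 84.31325 kg/s * 3600.0 = 3.0353e+05 kg/h
mdot = 3.0353e+05 kg/h


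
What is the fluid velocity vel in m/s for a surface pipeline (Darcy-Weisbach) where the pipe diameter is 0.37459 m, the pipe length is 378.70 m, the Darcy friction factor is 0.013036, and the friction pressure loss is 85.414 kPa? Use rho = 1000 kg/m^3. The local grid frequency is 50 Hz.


vel = sqrt(dP*1000*2*D / (f*L*rho))
vel = sqrt(85.414*1000*2*0.37459 / (0.013036*378.70*1000))
vel = 3.6003 m/s


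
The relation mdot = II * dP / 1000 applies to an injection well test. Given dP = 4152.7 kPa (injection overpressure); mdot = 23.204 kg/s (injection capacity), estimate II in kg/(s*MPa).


II = mdot * 1000 / dP
II = 23.204 * 1000 / 4152.7
II = 5.5877 kg/(s*MPa)


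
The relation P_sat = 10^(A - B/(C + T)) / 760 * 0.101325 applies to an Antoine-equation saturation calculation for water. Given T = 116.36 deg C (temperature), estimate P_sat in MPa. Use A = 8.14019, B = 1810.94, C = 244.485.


P_sat = 10^(A - B/(C + T)) / 760 * 0.101325
P_sat = 10^(8.14019 - 1810.94/(244.485 + 116.36)) / 760 * 0.101325
P_sat = 0.17639 MPa


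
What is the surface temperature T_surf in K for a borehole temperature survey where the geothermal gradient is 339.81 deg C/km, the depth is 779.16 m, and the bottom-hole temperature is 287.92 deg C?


T_surf = T_d - grad * d / 1000
T_surf = 287.92 - 339.81 * 779.16 / 1000
T_surf = 23.15364 deg C
Convert to K: 23.15364 + 273.15 = 296.30 K
T_surf = 296.30 K


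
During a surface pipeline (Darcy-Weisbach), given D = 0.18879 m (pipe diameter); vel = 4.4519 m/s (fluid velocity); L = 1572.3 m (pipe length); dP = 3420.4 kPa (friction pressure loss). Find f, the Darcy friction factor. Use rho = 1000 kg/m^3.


f = dP*1000 / ((L/D)*(rho*vel^2/2))
f = 3420.4*1000 / ((1572.3/0.18879)*(1000*4.4519^2/2))
f = 0.041444


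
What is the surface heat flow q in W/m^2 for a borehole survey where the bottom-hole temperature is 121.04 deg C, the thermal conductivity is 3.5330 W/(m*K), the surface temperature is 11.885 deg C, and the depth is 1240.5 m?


Step 1: grad = (T_d - T_surf)/d * 1000 = (121.04 - 11.885)/1240.5 * 1000 = 87.99274 deg C/km
Step 2: q = k * grad / 1000 = 3.533 * 87.99274 / 1000 = 0.31088 W/m^2
q = 0.31088 W/m^2


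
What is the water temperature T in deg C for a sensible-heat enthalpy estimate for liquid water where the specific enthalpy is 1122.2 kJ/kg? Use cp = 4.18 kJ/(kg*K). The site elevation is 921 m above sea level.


T = h / cp
T = 1122.2 / 4.18
T = 268.47 deg C


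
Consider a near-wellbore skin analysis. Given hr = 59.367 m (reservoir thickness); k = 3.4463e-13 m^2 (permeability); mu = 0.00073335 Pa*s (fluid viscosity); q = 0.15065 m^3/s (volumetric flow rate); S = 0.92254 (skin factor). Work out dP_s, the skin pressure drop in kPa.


dP_s = S * q * mu / (2*pi*k*hr) / 1000
dP_s = 0.92254 * 0.15065 * 0.00073335 / (2*pi*3.4463e-13*59.367) / 1000
dP_s = 792.84 kPa


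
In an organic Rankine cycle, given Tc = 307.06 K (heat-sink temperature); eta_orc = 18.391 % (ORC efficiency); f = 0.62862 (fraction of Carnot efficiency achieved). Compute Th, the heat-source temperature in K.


Th = Tc / (1 - (eta_orc/100)/f)
Th = 307.06 / (1 - (18.391/100)/0.62862)
Th = 434.04 K


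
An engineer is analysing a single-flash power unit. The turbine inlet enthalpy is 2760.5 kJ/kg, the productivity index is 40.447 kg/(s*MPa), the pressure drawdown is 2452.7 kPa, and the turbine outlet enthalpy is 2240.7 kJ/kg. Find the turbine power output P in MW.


Step 1: mdot = PI * dP / 1000 = 40.447 * 2452.7 / 1000 = 99.20436 kg/s
Step 2: P = mdot*(h_in - h_out)/1000 = 99.20436*(2760.5 - 2240.7)/1000 = 51.566 MW
P = 51.566 MW


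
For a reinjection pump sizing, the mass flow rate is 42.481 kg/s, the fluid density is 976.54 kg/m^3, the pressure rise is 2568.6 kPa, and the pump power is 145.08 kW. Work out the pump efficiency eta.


eta = mdot * dP / (rho * P_pump)
eta = 42.481 * 2568.6 / (976.54 * 145.08)
eta = 0.77018


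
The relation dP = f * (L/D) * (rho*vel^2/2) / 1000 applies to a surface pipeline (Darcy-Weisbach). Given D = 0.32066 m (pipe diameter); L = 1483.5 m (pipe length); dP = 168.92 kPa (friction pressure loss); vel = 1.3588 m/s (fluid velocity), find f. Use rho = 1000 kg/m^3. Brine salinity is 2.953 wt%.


f = dP*1000 / ((L/D)*(rho*vel^2/2))
f = 168.92*1000 / ((1483.5/0.32066)*(1000*1.3588^2/2))
f = 0.039551


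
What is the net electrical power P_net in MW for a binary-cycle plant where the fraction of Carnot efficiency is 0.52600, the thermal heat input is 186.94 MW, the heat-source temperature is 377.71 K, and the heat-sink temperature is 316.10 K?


Step 1: eta = (1 - Tc/Th)*f = (1 - 316.1/377.71)*0.526 = 0.08579826
Step 2: P_net = eta * Q_in = 0.08579826 * 186.94 = 16.039 MW
P_net = 16.039 MW


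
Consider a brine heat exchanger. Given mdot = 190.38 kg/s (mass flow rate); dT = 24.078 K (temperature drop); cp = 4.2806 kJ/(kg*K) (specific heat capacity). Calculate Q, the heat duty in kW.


Q = mdot * cp * dT / 1000
Q = 190.38 * 4.2806 * 24.078 / 1000
Q = 19.62214 MW
Convert: 19.62214 MW * 1000.0 = 19622 kW
Q = 19622 kW


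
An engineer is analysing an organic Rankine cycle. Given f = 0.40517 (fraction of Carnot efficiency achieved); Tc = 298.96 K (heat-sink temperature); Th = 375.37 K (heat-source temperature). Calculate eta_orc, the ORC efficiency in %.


eta_orc = (1 - Tc/Th) * f * 100
eta_orc = (1 - 298.96/375.37) * 0.40517 * 100
eta_orc = 8.2476 %


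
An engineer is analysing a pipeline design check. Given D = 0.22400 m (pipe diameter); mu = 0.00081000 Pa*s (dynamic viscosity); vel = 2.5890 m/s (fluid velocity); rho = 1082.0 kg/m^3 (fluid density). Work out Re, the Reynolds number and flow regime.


Step 1: Re = rho*vel*D/mu = 1082.0*2.589*0.224/0.00081 = 7.7468e+05
Step 2: Re = 7.7468e+05 > 4000, so flow is turbulent.
Re = 7.7468e+05 (turbulent)


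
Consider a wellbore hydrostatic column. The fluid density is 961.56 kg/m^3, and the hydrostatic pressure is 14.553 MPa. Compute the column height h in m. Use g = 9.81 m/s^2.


h = P * 1e6 / (g * rho)
h = 14.553 * 1e6 / (9.81 * 961.56)
h = 1542.8 m


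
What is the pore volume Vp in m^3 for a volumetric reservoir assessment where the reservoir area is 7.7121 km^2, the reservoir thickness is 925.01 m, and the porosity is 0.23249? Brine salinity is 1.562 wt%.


Vp = A * 1e6 * hr * phi
Vp = 7.7121 * 1e6 * 925.01 * 0.23249
Vp = 1.6585e+09 m^3


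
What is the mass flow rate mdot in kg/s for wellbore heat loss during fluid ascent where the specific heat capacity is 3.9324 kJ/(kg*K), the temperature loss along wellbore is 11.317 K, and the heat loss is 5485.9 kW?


mdot = Q_loss / (cp * dT)
mdot = 5485.9 / (3.9324 * 11.317)
mdot = 123.27 kg/s


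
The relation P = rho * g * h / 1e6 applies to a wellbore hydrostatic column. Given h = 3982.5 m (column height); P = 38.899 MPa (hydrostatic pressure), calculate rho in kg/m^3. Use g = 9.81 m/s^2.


rho = P * 1e6 / (g * h)
rho = 38.899 * 1e6 / (9.81 * 3982.5)
rho = 995.67 kg/m^3


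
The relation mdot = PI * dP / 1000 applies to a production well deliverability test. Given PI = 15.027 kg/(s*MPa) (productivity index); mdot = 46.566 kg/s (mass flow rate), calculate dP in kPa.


dP = mdot * 1000 / PI
dP = 46.566 * 1000 / 15.027
dP = 3098.8 kPa


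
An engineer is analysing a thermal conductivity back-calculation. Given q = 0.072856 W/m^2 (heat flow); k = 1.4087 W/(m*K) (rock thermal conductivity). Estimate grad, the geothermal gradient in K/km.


grad = q / k * 1000
grad = 0.072856 / 1.4087 * 1000
grad = 51.71861 deg C/km
Convert: 51.71861 deg C/km * 1.0 = 51.719 K/km
grad = 51.719 K/km


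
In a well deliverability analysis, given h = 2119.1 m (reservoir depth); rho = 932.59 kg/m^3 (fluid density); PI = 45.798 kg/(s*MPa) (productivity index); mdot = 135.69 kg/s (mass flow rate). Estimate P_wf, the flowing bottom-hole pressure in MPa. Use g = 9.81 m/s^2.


Step 1: P_i = rho*g*h/1e6 = 932.59*9.81*2119.1/1e6 = 19.38703 MPa
Step 2: P_wf = P_i - mdot/PI = 19.38703 - 135.69/45.798 = 16.424 MPa
P_wf = 16.424 MPa


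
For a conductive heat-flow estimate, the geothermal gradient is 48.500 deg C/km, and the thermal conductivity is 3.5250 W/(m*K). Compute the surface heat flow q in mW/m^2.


q = k * grad / 1000
q = 3.5250 * 48.500 / 1000
q = 0.1709625 W/m^2
Convert: 0.1709625 W/m^2 * 1000.0 = 170.96 mW/m^2
q = 170.96 mW/m^2


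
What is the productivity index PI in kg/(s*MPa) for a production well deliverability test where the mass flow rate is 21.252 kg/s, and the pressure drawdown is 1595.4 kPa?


PI = mdot * 1000 / dP
PI = 21.252 * 1000 / 1595.4
PI = 13.321 kg/(s*MPa)


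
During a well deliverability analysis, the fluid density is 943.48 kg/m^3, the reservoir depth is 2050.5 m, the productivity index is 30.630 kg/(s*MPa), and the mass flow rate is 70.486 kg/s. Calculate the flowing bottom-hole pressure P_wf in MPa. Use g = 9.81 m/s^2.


Step 1: P_i = rho*g*h/1e6 = 943.48*9.81*2050.5/1e6 = 18.97848 MPa
Step 2: P_wf = P_i - mdot/PI = 18.97848 - 70.486/30.63 = 16.677 MPa
P_wf = 16.677 MPa


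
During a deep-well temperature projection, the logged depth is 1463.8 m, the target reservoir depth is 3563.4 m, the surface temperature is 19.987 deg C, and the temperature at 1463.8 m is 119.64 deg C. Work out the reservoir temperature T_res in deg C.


Step 1: grad = (T_d1 - T_surf)/d1 * 1000 = (119.64 - 19.987)/1463.8 * 1000 = 68.07829 deg C/km
Step 2: T_res = T_surf + grad*d2/1000 = 19.987 + 68.07829*3563.4/1000 = 262.58 deg C
T_res = 262.58 deg C


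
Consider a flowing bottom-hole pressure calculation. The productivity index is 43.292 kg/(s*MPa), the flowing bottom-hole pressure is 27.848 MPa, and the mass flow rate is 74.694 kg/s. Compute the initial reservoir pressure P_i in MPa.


P_i = P_wf + mdot / PI
P_i = 27.848 + 74.694 / 43.292
P_i = 29.573 MPa


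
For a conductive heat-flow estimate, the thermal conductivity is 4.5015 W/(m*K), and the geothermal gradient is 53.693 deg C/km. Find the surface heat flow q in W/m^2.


q = k * grad / 1000
q = 4.5015 * 53.693 / 1000
q = 0.24170 W/m^2


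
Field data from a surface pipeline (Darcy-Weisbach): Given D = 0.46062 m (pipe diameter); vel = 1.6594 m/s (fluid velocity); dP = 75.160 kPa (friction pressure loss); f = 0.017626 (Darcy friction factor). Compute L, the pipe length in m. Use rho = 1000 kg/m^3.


L = dP*1000*D / (f*rho*vel^2/2)
L = 75.160*1000*0.46062 / (0.017626*1000*1.6594^2/2)
L = 1426.6 m


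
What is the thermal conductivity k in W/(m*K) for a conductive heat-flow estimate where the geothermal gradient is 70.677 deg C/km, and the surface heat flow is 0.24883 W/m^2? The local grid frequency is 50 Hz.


k = q * 1000 / grad
k = 0.24883 * 1000 / 70.677
k = 3.5207 W/(m*K)
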